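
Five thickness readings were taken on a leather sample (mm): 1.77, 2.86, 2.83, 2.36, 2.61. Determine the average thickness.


2.49 mm

Sum = 1.77 + 2.86 + 2.83 + 2.36 + 2.61 = 12.43
Average = 12.43 / 5 = 2.49 mm


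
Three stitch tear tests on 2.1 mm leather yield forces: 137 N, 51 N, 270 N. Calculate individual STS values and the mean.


STS1 = 65.2 N/mm
STS2 = 24.3 N/mm
STS3 = 128.6 N/mm
Mean = 72.7 N/mm


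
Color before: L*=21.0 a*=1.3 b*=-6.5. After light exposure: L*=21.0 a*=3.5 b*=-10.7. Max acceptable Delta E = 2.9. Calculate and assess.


dL = 0.0, da = 2.2, db = -4.2
dE = sqrt((0.0)^2 + (2.2)^2 + (-4.2)^2) = 4.74
Max = 2.9
Passes: No


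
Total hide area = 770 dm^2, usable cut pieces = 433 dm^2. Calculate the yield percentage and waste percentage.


Yield = 56.2%
Waste = 43.8%

Yield = 433 / 770 x 100 = 56.2%
Waste = 770 - 433 = 337 dm^2
Waste% = 100 - 56.2 = 43.8%


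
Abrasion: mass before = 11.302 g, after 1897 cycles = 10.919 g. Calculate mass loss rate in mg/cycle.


0.202 mg/cycle

Mass loss = 11.302 - 10.919 = 0.383 g
Rate = 0.383 / 1897 x 1000 = 0.202 mg/cycle


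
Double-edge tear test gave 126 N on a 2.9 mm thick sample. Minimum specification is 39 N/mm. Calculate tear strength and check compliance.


Tear strength = 126 / 2.9 = 43.4 N/mm
Required minimum = 39 N/mm
Compliant: Yes


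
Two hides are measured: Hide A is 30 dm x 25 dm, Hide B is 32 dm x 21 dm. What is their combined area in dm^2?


1422 dm^2

Hide A area = 30 x 25 = 750 dm^2
Hide B area = 32 x 21 = 672 dm^2
Total = 750 + 672 = 1422 dm^2


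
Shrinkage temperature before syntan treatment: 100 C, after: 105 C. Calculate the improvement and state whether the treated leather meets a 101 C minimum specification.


Improvement = 5 C
Meets 101 C spec: Yes

Improvement = 105 - 100 = 5 C
Spec check: 105 C >= 101 C? Yes


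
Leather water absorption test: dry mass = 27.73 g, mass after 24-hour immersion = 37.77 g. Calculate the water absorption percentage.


Water absorbed = 37.77 - 27.73 = 10.04 g
WA% = 10.04 / 27.73 x 100 = 36.2%


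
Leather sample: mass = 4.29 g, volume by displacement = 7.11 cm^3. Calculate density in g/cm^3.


Density = mass / volume
Density = 4.29 / 7.11 = 0.603 g/cm^3


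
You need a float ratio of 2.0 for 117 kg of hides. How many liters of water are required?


Water = hide weight x target ratio
Water = 117 x 2.0 = 234.0 L


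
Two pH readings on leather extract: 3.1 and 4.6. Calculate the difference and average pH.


Difference = |3.1 - 4.6| = 1.5
Average = (3.1 + 4.6) / 2 = 3.85


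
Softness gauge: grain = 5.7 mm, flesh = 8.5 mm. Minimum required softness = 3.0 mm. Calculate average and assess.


Average = (5.7 + 8.5) / 2 = 7.10 mm
Minimum = 3.0 mm
Meets requirement: Yes


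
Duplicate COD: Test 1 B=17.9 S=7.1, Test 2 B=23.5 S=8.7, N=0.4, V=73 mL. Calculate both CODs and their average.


COD1 = (17.9 - 7.1) x 0.4 x 8000 / 73 = 473.4 mg/L
COD2 = (23.5 - 8.7) x 0.4 x 8000 / 73 = 648.8 mg/L
Average = (473.4 + 648.8) / 2 = 561.1 mg/L


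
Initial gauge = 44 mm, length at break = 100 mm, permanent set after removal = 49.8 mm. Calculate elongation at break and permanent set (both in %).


Elongation at break = (100 - 44) / 44 x 100 = 127.3%
Permanent set = (49.8 - 44) / 44 x 100 = 13.2%


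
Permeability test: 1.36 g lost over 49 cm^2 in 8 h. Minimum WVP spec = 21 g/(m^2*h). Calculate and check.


WVP = 1.36 / (49 x 8) x 10000 = 34.69 g/(m^2*h)
Minimum: 21 g/(m^2*h)
Meets spec: Yes


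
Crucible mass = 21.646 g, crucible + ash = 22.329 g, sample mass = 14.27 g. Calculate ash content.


Ash mass = 0.683 g
Ash content = 4.79%

Ash mass = 22.329 - 21.646 = 0.683 g
Ash% = 0.683 / 14.27 x 100 = 4.79%


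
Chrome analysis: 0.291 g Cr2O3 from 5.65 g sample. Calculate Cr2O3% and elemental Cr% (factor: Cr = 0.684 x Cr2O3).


Cr2O3% = 0.291 / 5.65 x 100 = 5.15%
Cr% = 5.15 x 0.684 = 3.52%


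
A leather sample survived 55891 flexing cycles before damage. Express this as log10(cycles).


log10(55891) = 4.75


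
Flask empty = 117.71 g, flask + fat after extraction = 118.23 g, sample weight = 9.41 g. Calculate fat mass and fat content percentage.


Fat mass = 118.23 - 117.71 = 0.52 g
Fat% = 0.52 / 9.41 x 100 = 5.5%


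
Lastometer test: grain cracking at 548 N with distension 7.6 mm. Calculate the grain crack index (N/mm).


72.1 N/mm

Grain crack index = force / distension
Index = 548 / 7.6 = 72.1 N/mm


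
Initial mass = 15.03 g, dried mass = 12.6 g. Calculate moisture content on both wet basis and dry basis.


Moisture lost = 15.03 - 12.6 = 2.43 g
Wet basis MC = 2.43 / 15.03 x 100 = 16.2%
Dry basis MC = 2.43 / 12.6 x 100 = 19.3%


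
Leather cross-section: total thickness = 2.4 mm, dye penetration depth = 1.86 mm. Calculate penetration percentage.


Penetration% = 1.86 / 2.4 x 100
Penetration = 77.5%


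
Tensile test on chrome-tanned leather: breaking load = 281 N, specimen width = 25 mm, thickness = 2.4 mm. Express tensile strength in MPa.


4.68 MPa


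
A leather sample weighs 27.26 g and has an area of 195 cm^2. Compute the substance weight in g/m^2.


Substance weight = mass / area x 10000
SW = 27.26 / 195 x 10000
SW = 1397.9 g/m^2


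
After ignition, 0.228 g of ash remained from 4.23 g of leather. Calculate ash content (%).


5.39%

Ash% = 0.228 / 4.23 x 100
Ash% = 5.39%


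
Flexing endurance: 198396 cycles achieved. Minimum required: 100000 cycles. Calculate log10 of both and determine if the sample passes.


Achieved: log10 = 5.30
Required: log10 = 5.00
Passes: Yes


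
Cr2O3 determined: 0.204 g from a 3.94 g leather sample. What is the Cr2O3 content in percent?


5.18%


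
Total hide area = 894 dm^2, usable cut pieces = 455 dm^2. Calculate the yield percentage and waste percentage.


Yield = 455 / 894 x 100 = 50.9%
Waste = 894 - 455 = 439 dm^2
Waste% = 100 - 50.9 = 49.1%


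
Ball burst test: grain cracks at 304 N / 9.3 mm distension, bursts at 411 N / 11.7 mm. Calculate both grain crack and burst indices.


Crack index = 32.7 N/mm
Burst index = 35.1 N/mm

Crack index = 304 / 9.3 = 32.7 N/mm
Burst index = 411 / 11.7 = 35.1 N/mm


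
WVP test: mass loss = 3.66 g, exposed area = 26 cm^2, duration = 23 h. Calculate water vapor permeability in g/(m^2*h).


WVP = mass_loss / (area x time) x 10000
WVP = 3.66 / (26 x 23) x 10000
WVP = 3.66 / 598 x 10000 = 61.20 g/(m^2*h)


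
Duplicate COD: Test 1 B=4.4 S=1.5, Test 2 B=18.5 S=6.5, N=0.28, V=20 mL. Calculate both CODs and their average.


COD1 = (4.4 - 1.5) x 0.28 x 8000 / 20 = 324.8 mg/L
COD2 = (18.5 - 6.5) x 0.28 x 8000 / 20 = 1344.0 mg/L
Average = (324.8 + 1344.0) / 2 = 834.4 mg/L


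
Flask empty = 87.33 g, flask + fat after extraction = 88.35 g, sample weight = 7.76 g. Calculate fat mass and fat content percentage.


Fat mass = 1.02 g
Fat content = 13.1%


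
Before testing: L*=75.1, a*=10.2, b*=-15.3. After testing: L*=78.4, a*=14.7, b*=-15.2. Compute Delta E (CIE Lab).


Delta E = 5.58

dL = 78.4 - 75.1 = 3.3
da = 14.7 - 10.2 = 4.5
db = -15.2 - (-15.3) = 0.1
dE = sqrt((3.3)^2 + (4.5)^2 + (0.1)^2) = 5.58


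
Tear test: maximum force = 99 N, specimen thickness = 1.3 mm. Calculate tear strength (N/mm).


Tear strength = force / thickness
Tear = 99 / 1.3 = 76.2 N/mm


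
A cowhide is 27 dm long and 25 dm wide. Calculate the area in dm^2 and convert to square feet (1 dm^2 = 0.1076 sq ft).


675 dm^2
72.63 sq ft


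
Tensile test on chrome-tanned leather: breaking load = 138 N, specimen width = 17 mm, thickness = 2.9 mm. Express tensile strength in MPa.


Cross-section = 17 x 2.9 = 49.3 mm^2
TS = 138 / 49.3 = 2.80 MPa
(1 N/mm^2 = 1 MPa)


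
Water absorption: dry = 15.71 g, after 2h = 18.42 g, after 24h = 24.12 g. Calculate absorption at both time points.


2h absorption = 17.3%
24h absorption = 53.5%

WA (2h) = (18.42 - 15.71) / 15.71 x 100 = 17.3%
WA (24h) = (24.12 - 15.71) / 15.71 x 100 = 53.5%


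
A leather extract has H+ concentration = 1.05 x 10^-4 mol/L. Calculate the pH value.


pH = -log10[H+]
pH = -log10(1.05 x 10^-4) = 3.98


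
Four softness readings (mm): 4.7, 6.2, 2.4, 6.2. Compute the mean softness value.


4.88 mm


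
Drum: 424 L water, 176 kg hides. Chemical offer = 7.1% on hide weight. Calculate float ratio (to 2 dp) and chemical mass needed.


Float ratio = 2.41
Chemical needed = 12.496 kg


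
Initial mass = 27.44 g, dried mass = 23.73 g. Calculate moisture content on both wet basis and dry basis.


Wet basis = 13.5%
Dry basis = 15.6%

Moisture lost = 27.44 - 23.73 = 3.71 g
Wet basis MC = 3.71 / 27.44 x 100 = 13.5%
Dry basis MC = 3.71 / 23.73 x 100 = 15.6%


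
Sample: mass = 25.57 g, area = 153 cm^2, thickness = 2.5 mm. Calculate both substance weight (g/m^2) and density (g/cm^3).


SW = 25.57 / 153 x 10000 = 1671.2 g/m^2
Volume = 153 x 2.5 / 10 = 38.25 cm^3
Density = 25.57 / 38.25 = 0.668 g/cm^3


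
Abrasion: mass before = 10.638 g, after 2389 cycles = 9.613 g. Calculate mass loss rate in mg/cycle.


Mass loss = 10.638 - 9.613 = 1.025 g
Rate = 1.025 / 2389 x 1000 = 0.429 mg/cycle


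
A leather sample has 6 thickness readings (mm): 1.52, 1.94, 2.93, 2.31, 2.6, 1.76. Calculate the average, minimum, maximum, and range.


Average = 2.18 mm
Min = 1.52 mm
Max = 2.93 mm
Range = 1.41 mm


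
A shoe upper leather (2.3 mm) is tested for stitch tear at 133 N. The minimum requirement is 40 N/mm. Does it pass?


STS = 57.8 N/mm
Passes: Yes

STS = 133 / 2.3 = 57.8 N/mm
Minimum required: 40 N/mm
Passes: Yes


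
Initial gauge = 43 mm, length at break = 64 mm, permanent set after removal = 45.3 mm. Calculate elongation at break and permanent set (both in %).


Elongation at break = (64 - 43) / 43 x 100 = 48.8%
Permanent set = (45.3 - 43) / 43 x 100 = 5.3%


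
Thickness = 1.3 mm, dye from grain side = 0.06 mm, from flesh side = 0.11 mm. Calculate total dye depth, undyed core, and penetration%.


Total dyed = 0.17 mm
Undyed core = 1.13 mm
Penetration = 13.1%

Total dyed = 0.06 + 0.11 = 0.17 mm
Undyed core = 1.3 - 0.17 = 1.13 mm
Penetration = 0.17 / 1.3 x 100 = 13.1%


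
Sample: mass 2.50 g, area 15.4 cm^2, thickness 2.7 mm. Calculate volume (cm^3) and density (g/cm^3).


Thickness in cm = 2.7 / 10 = 0.27 cm
Volume = 15.4 x 0.27 = 4.158 cm^3
Density = 2.50 / 4.158 = 0.601 g/cm^3


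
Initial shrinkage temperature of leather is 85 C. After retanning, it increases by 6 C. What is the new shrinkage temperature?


91 C

New Ts = 85 + 6 = 91 C


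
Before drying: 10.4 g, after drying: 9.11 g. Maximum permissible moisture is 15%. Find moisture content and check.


MC = (10.4 - 9.11) / 10.4 x 100 = 12.4%
Maximum: 15%
Acceptable: Yes


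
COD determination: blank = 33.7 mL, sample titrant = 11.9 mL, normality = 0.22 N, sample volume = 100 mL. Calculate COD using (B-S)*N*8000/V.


COD = (33.7 - 11.9) x 0.22 x 8000 / 100
COD = 21.8 x 0.22 x 8000 / 100
COD = 383.7 mg/L


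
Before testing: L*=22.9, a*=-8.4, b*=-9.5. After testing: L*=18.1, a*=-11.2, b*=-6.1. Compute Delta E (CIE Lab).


dL = 18.1 - 22.9 = -4.8
da = -11.2 - (-8.4) = -2.8
db = -6.1 - (-9.5) = 3.4
dE = sqrt((-4.8)^2 + (-2.8)^2 + (3.4)^2) = 6.51


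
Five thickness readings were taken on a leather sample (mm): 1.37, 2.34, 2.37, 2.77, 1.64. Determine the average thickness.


Sum = 1.37 + 2.34 + 2.37 + 2.77 + 1.64 = 10.49
Average = 10.49 / 5 = 2.10 mm


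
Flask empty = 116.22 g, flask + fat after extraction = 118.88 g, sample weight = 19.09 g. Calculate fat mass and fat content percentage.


Fat mass = 118.88 - 116.22 = 2.66 g
Fat% = 2.66 / 19.09 x 100 = 13.9%


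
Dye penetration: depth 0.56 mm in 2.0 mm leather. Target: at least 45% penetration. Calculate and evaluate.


Penetration = 28.0%
Meets target: No

Penetration = 0.56 / 2.0 x 100 = 28.0%
Target: 45%
Meets target: No


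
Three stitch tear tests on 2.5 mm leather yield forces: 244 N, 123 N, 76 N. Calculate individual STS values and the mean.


STS1 = 244 / 2.5 = 97.6 N/mm
STS2 = 123 / 2.5 = 49.2 N/mm
STS3 = 76 / 2.5 = 30.4 N/mm
Mean = (97.6 + 49.2 + 30.4) / 3 = 59.1 N/mm


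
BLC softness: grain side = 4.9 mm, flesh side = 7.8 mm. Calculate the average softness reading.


Average = (4.9 + 7.8) / 2
Average = 6.35 mm


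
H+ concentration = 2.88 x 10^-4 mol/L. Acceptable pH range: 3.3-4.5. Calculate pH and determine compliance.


pH = 3.54
Compliant: Yes


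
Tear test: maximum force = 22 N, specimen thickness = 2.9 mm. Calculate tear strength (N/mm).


Tear strength = force / thickness
Tear = 22 / 2.9 = 7.6 N/mm


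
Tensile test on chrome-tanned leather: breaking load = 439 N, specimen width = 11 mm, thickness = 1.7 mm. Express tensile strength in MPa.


Cross-section = 11 x 1.7 = 18.7 mm^2
TS = 439 / 18.7 = 23.48 MPa
(1 N/mm^2 = 1 MPa)


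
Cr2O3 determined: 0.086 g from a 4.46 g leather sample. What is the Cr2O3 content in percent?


1.93%


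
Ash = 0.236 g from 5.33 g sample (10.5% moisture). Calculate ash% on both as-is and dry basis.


As-is ash = 4.43%
Dry-basis ash = 4.95%


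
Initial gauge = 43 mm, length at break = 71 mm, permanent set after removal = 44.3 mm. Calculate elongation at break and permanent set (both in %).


Elongation at break = 65.1%
Permanent set = 3.0%

Elongation at break = (71 - 43) / 43 x 100 = 65.1%
Permanent set = (44.3 - 43) / 43 x 100 = 3.0%


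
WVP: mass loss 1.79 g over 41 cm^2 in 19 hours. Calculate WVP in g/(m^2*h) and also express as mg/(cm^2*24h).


WVP = 22.98 g/(m^2*h)
Daily rate = 55.15 mg/(cm^2*24h)

WVP = 1.79 / (41 x 19) x 10000 = 22.98 g/(m^2*h)
Mass loss in mg = 1.79 x 1000 = 1790 mg
Per cm^2 per 24h in mg: 1790 x 24 / (41 x 19) = 42960 / 779 = 55.15 mg/(cm^2*24h)


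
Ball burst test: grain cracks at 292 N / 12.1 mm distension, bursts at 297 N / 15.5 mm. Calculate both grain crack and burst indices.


Crack index = 24.1 N/mm
Burst index = 19.2 N/mm


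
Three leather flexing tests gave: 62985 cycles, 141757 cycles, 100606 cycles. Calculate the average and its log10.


Average = (62985 + 141757 + 100606) / 3 = 101783 cycles
log10(101783) = 5.01


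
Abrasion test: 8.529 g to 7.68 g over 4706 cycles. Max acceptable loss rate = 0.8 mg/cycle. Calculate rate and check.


Loss = 8.529 - 7.68 = 0.849 g
Rate = 0.849 g / 4706 cycles x 1000 = 0.180 mg/cycle
Max = 0.8 mg/cycle
Passes: Yes


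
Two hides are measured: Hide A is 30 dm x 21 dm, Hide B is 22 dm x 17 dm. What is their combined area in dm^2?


Hide A area = 30 x 21 = 630 dm^2
Hide B area = 22 x 17 = 374 dm^2
Total = 630 + 374 = 1004 dm^2


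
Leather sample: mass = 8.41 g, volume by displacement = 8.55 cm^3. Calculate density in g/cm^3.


Density = mass / volume
Density = 8.41 / 8.55 = 0.984 g/cm^3


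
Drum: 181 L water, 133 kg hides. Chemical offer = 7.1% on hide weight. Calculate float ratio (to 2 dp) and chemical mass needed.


Float ratio = 181 / 133 = 1.36
Chemical = 133 x 7.1 / 100 = 9.443 kg


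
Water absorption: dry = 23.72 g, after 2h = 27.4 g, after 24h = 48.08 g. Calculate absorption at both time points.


2h absorption = 15.5%
24h absorption = 102.7%


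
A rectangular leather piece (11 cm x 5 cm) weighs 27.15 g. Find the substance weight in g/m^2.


4936.4 g/m^2

Area = 11 x 5 = 55 cm^2
SW = 27.15 / 55 x 10000 = 4936.4 g/m^2


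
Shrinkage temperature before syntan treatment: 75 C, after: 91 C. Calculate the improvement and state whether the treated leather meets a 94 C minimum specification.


Improvement = 16 C
Meets 94 C spec: No

Improvement = 91 - 75 = 16 C
Spec check: 91 C >= 94 C? No


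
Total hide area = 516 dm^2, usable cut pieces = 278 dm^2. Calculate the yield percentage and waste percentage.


Yield = 278 / 516 x 100 = 53.9%
Waste = 516 - 278 = 238 dm^2
Waste% = 100 - 53.9 = 46.1%


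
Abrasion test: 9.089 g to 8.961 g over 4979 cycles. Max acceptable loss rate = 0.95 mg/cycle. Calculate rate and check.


Rate = 0.026 mg/cycle
Passes: Yes


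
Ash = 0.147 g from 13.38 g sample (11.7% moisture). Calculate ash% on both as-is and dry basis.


As-is ash% = 0.147 / 13.38 x 100 = 1.10%
Dry mass = 13.38 x (100 - 11.7) / 100 = 11.81454 g
Dry-basis ash% = 0.147 / 11.81454 x 100 = 1.24%


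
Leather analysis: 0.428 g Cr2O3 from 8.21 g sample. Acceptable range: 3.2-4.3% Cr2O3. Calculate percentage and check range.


Cr2O3 = 5.21%
Within range: No

Cr2O3% = 0.428 / 8.21 x 100 = 5.21%
Acceptable range: 3.2 to 4.3%
Within range: No


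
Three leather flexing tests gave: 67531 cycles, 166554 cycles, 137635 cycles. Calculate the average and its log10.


Average = (67531 + 166554 + 137635) / 3 = 123907 cycles
log10(123907) = 5.09


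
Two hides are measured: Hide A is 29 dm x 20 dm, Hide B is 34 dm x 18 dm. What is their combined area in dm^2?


1192 dm^2

Hide A area = 29 x 20 = 580 dm^2
Hide B area = 34 x 18 = 612 dm^2
Total = 580 + 612 = 1192 dm^2


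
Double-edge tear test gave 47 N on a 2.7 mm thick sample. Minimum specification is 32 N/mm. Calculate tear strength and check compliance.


Tear strength = 47 / 2.7 = 17.4 N/mm
Required minimum = 32 N/mm
Compliant: No


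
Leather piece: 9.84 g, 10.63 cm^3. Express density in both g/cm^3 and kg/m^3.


Density = 9.84 / 10.63 = 0.926 g/cm^3
Convert: 0.926 x 1000 = 926 kg/m^3


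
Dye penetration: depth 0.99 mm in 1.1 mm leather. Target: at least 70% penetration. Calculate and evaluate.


Penetration = 0.99 / 1.1 x 100 = 90.0%
Target: 70%
Meets target: Yes


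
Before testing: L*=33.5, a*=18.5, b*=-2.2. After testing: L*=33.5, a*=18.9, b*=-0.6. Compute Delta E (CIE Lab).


dL = 33.5 - 33.5 = 0.0
da = 18.9 - 18.5 = 0.4
db = -0.6 - (-2.2) = 1.6
dE = sqrt((0.0)^2 + (0.4)^2 + (1.6)^2) = 1.65


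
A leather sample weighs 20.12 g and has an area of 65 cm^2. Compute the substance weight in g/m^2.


3095.4 g/m^2


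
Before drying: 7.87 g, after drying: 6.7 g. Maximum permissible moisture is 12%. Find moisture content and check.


MC = (7.87 - 6.7) / 7.87 x 100 = 14.9%
Maximum: 12%
Acceptable: No


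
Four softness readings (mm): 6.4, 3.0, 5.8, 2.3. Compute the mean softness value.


4.38 mm

Sum = 6.4 + 3.0 + 5.8 + 2.3
Mean = 17.5 / 4 = 4.38 mm


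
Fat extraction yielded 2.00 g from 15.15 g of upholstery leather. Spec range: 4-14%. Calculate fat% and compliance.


Fat% = 2.00 / 15.15 x 100 = 13.2%
Spec range: 4-14%
Compliant: Yes


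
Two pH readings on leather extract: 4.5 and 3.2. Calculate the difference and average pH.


Difference = 1.3
Average pH = 3.85


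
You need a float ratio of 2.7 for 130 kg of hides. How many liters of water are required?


Water = hide weight x target ratio
Water = 130 x 2.7 = 351.0 L


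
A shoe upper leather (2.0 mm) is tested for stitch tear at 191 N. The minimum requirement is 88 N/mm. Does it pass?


STS = 95.5 N/mm
Passes: Yes


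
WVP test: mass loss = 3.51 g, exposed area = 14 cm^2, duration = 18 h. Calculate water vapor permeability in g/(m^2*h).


WVP = mass_loss / (area x time) x 10000
WVP = 3.51 / (14 x 18) x 10000
WVP = 3.51 / 252 x 10000 = 139.29 g/(m^2*h)


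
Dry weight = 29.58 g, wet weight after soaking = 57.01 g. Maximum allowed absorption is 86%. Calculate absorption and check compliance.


WA = (57.01 - 29.58) / 29.58 x 100 = 92.7%
Maximum allowed: 86%
Compliant: No


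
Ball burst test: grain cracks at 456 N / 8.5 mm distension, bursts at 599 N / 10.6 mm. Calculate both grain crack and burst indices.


Crack index = 456 / 8.5 = 53.6 N/mm
Burst index = 599 / 10.6 = 56.5 N/mm


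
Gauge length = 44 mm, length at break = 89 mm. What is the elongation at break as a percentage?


102.3%


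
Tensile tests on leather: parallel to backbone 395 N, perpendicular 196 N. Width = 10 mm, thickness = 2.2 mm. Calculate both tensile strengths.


Parallel = 17.95 N/mm^2
Perpendicular = 8.91 N/mm^2

Area = 10 x 2.2 = 22.0 mm^2
TS (parallel) = 395 / 22.0 = 17.95 N/mm^2
TS (perpendicular) = 196 / 22.0 = 8.91 N/mm^2


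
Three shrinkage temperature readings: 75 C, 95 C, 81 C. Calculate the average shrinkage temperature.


83.7 C


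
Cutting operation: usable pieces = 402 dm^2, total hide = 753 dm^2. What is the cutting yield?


Yield = usable / total x 100
Yield = 402 / 753 x 100 = 53.4%


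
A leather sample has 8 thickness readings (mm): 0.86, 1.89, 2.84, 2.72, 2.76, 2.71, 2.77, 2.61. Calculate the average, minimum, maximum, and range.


Sum = 19.16
Average = 19.16 / 8 = 2.40 mm
Minimum = 0.86 mm
Maximum = 2.84 mm
Range = 2.84 - 0.86 = 1.98 mm


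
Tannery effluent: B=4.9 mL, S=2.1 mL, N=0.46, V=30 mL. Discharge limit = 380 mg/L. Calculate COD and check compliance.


COD = (4.9 - 2.1) x 0.46 x 8000 / 30 = 343.5 mg/L
Limit: 380 mg/L
Compliant: Yes


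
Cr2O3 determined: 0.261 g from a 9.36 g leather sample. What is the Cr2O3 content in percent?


2.79%

Cr2O3% = 0.261 / 9.36 x 100
Cr2O3% = 2.79%


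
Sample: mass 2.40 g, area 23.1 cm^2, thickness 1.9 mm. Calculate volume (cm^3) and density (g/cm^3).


Thickness in cm = 1.9 / 10 = 0.19 cm
Volume = 23.1 x 0.19 = 4.389 cm^3
Density = 2.40 / 4.389 = 0.547 g/cm^3


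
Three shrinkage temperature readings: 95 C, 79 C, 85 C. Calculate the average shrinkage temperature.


Average = (95 + 79 + 85) / 3
Average = 259 / 3 = 86.3 C


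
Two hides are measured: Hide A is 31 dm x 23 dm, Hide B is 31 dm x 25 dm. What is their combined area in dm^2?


Hide A area = 31 x 23 = 713 dm^2
Hide B area = 31 x 25 = 775 dm^2
Total = 713 + 775 = 1488 dm^2


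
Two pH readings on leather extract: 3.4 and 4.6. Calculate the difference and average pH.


Difference = |3.4 - 4.6| = 1.2
Average = (3.4 + 4.6) / 2 = 4.00


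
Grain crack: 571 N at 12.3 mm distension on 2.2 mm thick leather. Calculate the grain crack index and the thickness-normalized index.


Crack index = 571 / 12.3 = 46.4 N/mm
Normalized = 46.4 / 2.2 = 21.1 N/mm per mm


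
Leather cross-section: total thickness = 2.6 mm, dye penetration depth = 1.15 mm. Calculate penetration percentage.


44.2%

Penetration% = 1.15 / 2.6 x 100
Penetration = 44.2%


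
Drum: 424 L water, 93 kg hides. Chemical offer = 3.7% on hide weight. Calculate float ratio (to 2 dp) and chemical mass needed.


Float ratio = 424 / 93 = 4.56
Chemical = 93 x 3.7 / 100 = 3.441 kg


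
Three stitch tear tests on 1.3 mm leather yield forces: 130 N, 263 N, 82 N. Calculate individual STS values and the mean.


STS1 = 130 / 1.3 = 100.0 N/mm
STS2 = 263 / 1.3 = 202.3 N/mm
STS3 = 82 / 1.3 = 63.1 N/mm
Mean = (100.0 + 202.3 + 63.1) / 3 = 121.8 N/mm


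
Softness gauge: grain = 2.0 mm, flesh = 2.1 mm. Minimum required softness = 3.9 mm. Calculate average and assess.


Average softness = 2.05 mm
Meets requirement: No

Average = (2.0 + 2.1) / 2 = 2.05 mm
Minimum = 3.9 mm
Meets requirement: No


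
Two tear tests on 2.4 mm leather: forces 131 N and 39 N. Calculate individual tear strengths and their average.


Tear 1 = 131 / 2.4 = 54.6 N/mm
Tear 2 = 39 / 2.4 = 16.3 N/mm
Average = (54.6 + 16.3) / 2 = 35.5 N/mm


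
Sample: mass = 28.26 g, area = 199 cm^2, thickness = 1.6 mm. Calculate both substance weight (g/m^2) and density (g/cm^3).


Substance weight = 1420.1 g/m^2
Density = 0.888 g/cm^3

SW = 28.26 / 199 x 10000 = 1420.1 g/m^2
Volume = 199 x 1.6 / 10 = 31.84 cm^3
Density = 28.26 / 31.84 = 0.888 g/cm^3


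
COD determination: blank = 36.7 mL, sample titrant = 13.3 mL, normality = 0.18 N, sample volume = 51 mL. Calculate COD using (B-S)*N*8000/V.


COD = (36.7 - 13.3) x 0.18 x 8000 / 51
COD = 23.4 x 0.18 x 8000 / 51
COD = 660.7 mg/L


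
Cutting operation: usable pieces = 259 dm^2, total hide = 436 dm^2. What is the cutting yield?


Yield = usable / total x 100
Yield = 259 / 436 x 100 = 59.4%


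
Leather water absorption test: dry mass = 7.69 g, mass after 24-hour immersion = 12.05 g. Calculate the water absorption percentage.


56.7%


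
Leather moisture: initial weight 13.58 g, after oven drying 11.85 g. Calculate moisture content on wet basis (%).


Moisture = 13.58 - 11.85 = 1.73 g
MC = 1.73 / 13.58 x 100 = 12.7%


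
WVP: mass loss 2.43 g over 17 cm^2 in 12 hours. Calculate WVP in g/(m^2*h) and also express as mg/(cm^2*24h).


WVP = 119.12 g/(m^2*h)
Daily rate = 285.88 mg/(cm^2*24h)


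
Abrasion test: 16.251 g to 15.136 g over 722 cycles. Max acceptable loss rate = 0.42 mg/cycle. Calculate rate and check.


Loss = 16.251 - 15.136 = 1.115 g
Rate = 1.115 g / 722 cycles x 1000 = 1.544 mg/cycle
Max = 0.42 mg/cycle
Passes: No


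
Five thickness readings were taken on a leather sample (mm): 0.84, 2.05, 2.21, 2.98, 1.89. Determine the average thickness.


Sum = 0.84 + 2.05 + 2.21 + 2.98 + 1.89 = 9.97
Average = 9.97 / 5 = 1.99 mm


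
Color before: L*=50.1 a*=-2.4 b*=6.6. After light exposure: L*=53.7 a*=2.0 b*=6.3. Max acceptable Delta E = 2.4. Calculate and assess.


Delta E = 5.69
Passes: No


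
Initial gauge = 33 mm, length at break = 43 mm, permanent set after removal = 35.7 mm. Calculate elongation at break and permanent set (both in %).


Elongation at break = (43 - 33) / 33 x 100 = 30.3%
Permanent set = (35.7 - 33) / 33 x 100 = 8.2%


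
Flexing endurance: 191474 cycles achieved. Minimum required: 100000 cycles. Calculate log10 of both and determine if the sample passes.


Achieved: log10 = 5.28
Required: log10 = 5.00
Passes: Yes


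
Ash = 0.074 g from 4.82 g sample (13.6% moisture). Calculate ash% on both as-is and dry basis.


As-is ash% = 0.074 / 4.82 x 100 = 1.54%
Dry mass = 4.82 x (100 - 13.6) / 100 = 4.16448 g
Dry-basis ash% = 0.074 / 4.16448 x 100 = 1.78%


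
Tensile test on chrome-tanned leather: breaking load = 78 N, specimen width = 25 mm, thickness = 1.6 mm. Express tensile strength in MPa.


Cross-section = 25 x 1.6 = 40.0 mm^2
TS = 78 / 40.0 = 1.95 MPa
(1 N/mm^2 = 1 MPa)


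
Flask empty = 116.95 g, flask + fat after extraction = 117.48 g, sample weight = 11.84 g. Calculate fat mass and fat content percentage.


Fat mass = 0.53 g
Fat content = 4.5%

Fat mass = 117.48 - 116.95 = 0.53 g
Fat% = 0.53 / 11.84 x 100 = 4.5%


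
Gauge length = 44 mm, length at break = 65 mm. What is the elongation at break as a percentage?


Extension = 65 - 44 = 21 mm
Elongation = 21 / 44 x 100 = 47.7%


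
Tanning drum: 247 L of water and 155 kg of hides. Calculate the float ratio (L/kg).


Float ratio = water / hide weight
Ratio = 247 / 155 = 1.6


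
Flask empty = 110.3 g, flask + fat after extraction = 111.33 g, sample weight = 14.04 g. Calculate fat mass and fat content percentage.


Fat mass = 1.03 g
Fat content = 7.3%

Fat mass = 111.33 - 110.3 = 1.03 g
Fat% = 1.03 / 14.04 x 100 = 7.3%


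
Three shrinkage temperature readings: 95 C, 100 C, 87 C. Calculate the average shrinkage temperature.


94.0 C


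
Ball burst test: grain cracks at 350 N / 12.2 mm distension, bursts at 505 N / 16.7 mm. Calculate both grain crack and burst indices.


Crack index = 350 / 12.2 = 28.7 N/mm
Burst index = 505 / 16.7 = 30.2 N/mm


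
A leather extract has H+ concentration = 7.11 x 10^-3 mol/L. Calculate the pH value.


pH = 2.15

pH = -log10[H+]
pH = -log10(7.11 x 10^-3) = 2.15


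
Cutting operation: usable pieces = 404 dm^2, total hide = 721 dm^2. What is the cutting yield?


56.0%


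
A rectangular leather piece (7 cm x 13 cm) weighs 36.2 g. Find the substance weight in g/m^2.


Area = 7 x 13 = 91 cm^2
SW = 36.2 / 91 x 10000 = 3978.0 g/m^2


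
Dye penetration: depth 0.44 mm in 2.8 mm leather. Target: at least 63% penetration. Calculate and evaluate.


Penetration = 0.44 / 2.8 x 100 = 15.7%
Target: 63%
Meets target: No


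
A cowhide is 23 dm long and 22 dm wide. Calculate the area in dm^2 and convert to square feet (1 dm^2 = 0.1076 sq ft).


506 dm^2
54.45 sq ft


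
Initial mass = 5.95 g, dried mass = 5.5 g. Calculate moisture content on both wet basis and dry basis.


Moisture lost = 5.95 - 5.5 = 0.45 g
Wet basis MC = 0.45 / 5.95 x 100 = 7.6%
Dry basis MC = 0.45 / 5.5 x 100 = 8.2%


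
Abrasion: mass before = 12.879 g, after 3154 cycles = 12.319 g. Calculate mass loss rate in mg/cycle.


Mass loss = 12.879 - 12.319 = 0.560 g
Rate = 0.560 / 3154 x 1000 = 0.178 mg/cycle


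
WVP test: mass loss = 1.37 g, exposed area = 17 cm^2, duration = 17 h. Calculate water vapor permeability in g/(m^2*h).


47.40 g/(m^2*h)

WVP = mass_loss / (area x time) x 10000
WVP = 1.37 / (17 x 17) x 10000
WVP = 1.37 / 289 x 10000 = 47.40 g/(m^2*h)


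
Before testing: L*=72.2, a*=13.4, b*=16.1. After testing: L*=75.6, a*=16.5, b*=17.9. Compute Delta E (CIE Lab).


Delta E = 4.94


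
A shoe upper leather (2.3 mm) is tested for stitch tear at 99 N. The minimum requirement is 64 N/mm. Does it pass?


STS = 99 / 2.3 = 43.0 N/mm
Minimum required: 64 N/mm
Passes: No


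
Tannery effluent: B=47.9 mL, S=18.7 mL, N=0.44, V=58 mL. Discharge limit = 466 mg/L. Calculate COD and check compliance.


COD = (47.9 - 18.7) x 0.44 x 8000 / 58 = 1772.1 mg/L
Limit: 466 mg/L
Compliant: No


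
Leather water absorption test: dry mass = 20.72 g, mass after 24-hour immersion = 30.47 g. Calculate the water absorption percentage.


Water absorbed = 30.47 - 20.72 = 9.75 g
WA% = 9.75 / 20.72 x 100 = 47.1%


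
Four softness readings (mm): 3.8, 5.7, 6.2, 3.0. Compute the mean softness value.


4.68 mm


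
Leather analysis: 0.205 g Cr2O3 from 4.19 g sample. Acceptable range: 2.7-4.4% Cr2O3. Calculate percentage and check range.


Cr2O3% = 0.205 / 4.19 x 100 = 4.89%
Acceptable range: 2.7 to 4.4%
Within range: No


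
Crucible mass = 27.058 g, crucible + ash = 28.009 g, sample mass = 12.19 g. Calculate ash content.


Ash mass = 28.009 - 27.058 = 0.951 g
Ash% = 0.951 / 12.19 x 100 = 7.80%


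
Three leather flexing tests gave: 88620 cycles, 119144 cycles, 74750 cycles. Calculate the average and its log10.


Average = 94171 cycles
log10 = 4.97

Average = (88620 + 119144 + 74750) / 3 = 94171 cycles
log10(94171) = 4.97


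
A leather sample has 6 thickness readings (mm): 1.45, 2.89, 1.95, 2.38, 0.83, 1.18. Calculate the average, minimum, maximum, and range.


Average = 1.78 mm
Min = 0.83 mm
Max = 2.89 mm
Range = 2.06 mm

Sum = 10.68
Average = 10.68 / 6 = 1.78 mm
Minimum = 0.83 mm
Maximum = 2.89 mm
Range = 2.89 - 0.83 = 2.06 mm


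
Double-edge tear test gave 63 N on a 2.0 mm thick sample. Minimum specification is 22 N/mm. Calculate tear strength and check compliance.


Tear strength = 31.5 N/mm
Compliant: Yes


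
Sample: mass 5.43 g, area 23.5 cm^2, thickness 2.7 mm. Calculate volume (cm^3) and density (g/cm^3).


Thickness in cm = 2.7 / 10 = 0.27 cm
Volume = 23.5 x 0.27 = 6.345 cm^3
Density = 5.43 / 6.345 = 0.856 g/cm^3


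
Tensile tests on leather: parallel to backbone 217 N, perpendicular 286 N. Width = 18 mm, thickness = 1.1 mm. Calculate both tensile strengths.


Area = 18 x 1.1 = 19.8 mm^2
TS (parallel) = 217 / 19.8 = 10.96 N/mm^2
TS (perpendicular) = 286 / 19.8 = 14.44 N/mm^2


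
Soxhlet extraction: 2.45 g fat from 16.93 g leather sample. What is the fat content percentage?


14.5%


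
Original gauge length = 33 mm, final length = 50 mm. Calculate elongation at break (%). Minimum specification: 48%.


Extension = 50 - 33 = 17 mm
Elongation = 17 / 33 x 100 = 51.5%
Minimum required: 48%
Meets specification: Yes


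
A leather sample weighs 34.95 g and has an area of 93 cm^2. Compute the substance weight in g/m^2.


Substance weight = mass / area x 10000
SW = 34.95 / 93 x 10000
SW = 3758.1 g/m^2


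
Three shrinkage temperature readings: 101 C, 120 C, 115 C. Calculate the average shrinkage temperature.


112.0 C


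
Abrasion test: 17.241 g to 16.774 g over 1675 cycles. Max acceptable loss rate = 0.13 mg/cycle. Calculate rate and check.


Rate = 0.279 mg/cycle
Passes: No

Loss = 17.241 - 16.774 = 0.467 g
Rate = 0.467 g / 1675 cycles x 1000 = 0.279 mg/cycle
Max = 0.13 mg/cycle
Passes: No


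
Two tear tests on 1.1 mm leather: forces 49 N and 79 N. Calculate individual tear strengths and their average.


Tear 1 = 49 / 1.1 = 44.5 N/mm
Tear 2 = 79 / 1.1 = 71.8 N/mm
Average = (44.5 + 71.8) / 2 = 58.2 N/mm


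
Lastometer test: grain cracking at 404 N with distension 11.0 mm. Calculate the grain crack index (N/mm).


36.7 N/mm

Grain crack index = force / distension
Index = 404 / 11.0 = 36.7 N/mm


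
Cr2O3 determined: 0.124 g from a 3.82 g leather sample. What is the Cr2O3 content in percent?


3.25%

Cr2O3% = 0.124 / 3.82 x 100
Cr2O3% = 3.25%


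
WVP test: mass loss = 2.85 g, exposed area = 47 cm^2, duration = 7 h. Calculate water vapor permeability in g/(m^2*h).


86.63 g/(m^2*h)

WVP = mass_loss / (area x time) x 10000
WVP = 2.85 / (47 x 7) x 10000
WVP = 2.85 / 329 x 10000 = 86.63 g/(m^2*h)


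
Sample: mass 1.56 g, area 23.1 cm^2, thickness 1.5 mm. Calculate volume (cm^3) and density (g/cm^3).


Thickness in cm = 1.5 / 10 = 0.15 cm
Volume = 23.1 x 0.15 = 3.465 cm^3
Density = 1.56 / 3.465 = 0.450 g/cm^3


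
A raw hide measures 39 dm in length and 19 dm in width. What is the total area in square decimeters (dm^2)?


Area = length x width
Area = 39 x 19 = 741 dm^2


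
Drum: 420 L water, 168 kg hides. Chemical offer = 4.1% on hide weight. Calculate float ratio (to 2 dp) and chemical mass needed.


Float ratio = 420 / 168 = 2.50
Chemical = 168 x 4.1 / 100 = 6.888 kg


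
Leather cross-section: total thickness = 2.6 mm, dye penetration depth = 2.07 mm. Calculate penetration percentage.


79.6%


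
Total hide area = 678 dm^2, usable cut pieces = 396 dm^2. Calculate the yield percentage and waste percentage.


Yield = 396 / 678 x 100 = 58.4%
Waste = 678 - 396 = 282 dm^2
Waste% = 100 - 58.4 = 41.6%


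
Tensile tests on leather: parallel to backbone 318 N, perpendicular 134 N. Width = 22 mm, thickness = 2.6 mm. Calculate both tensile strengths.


Parallel = 5.56 N/mm^2
Perpendicular = 2.34 N/mm^2


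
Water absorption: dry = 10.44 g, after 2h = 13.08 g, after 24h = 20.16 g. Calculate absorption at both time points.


2h absorption = 25.3%
24h absorption = 93.1%


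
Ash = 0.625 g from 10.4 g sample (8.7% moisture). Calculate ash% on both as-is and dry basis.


As-is ash = 6.01%
Dry-basis ash = 6.58%


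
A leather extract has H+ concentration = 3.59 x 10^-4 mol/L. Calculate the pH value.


pH = -log10[H+]
pH = -log10(3.59 x 10^-4) = 3.44


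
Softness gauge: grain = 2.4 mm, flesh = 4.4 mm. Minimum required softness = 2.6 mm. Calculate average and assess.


Average softness = 3.40 mm
Meets requirement: Yes

Average = (2.4 + 4.4) / 2 = 3.40 mm
Minimum = 2.6 mm
Meets requirement: Yes


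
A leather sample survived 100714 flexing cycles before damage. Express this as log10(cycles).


5.00


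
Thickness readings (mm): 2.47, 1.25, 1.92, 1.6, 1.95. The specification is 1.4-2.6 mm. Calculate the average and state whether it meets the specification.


Sum = 9.19
Average = 9.19 / 5 = 1.84 mm
Specification range: 1.4 to 2.6 mm
Within spec: Yes


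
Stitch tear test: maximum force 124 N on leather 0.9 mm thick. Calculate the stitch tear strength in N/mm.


137.8 N/mm

Stitch tear strength = force / thickness
STS = 124 / 0.9 = 137.8 N/mm


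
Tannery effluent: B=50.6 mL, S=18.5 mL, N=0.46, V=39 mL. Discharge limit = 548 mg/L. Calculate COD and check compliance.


COD = 3028.9 mg/L
Compliant: No

COD = (50.6 - 18.5) x 0.46 x 8000 / 39 = 3028.9 mg/L
Limit: 548 mg/L
Compliant: No


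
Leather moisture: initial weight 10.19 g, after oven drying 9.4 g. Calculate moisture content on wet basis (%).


7.8%

Moisture = 10.19 - 9.4 = 0.79 g
MC = 0.79 / 10.19 x 100 = 7.8%


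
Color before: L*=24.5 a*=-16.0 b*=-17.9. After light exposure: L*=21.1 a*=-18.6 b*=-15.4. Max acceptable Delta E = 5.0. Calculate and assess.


dL = -3.4, da = -2.6, db = 2.5
dE = sqrt((-3.4)^2 + (-2.6)^2 + (2.5)^2) = 4.96
Max = 5.0
Passes: Yes


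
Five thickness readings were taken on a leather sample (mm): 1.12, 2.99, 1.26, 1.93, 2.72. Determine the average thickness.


Sum = 1.12 + 2.99 + 1.26 + 1.93 + 2.72 = 10.02
Average = 10.02 / 5 = 2.00 mm


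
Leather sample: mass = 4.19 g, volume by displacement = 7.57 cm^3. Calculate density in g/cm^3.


Density = mass / volume
Density = 4.19 / 7.57 = 0.554 g/cm^3


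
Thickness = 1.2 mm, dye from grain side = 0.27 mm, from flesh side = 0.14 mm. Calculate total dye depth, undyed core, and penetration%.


Total dyed = 0.41 mm
Undyed core = 0.79 mm
Penetration = 34.2%


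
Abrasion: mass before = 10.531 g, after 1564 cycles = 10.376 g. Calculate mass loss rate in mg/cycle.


Mass loss = 10.531 - 10.376 = 0.155 g
Rate = 0.155 / 1564 x 1000 = 0.099 mg/cycle


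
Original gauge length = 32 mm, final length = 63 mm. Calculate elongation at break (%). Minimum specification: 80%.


Elongation = 96.9%
Meets spec: Yes

Extension = 63 - 32 = 31 mm
Elongation = 31 / 32 x 100 = 96.9%
Minimum required: 80%
Meets specification: Yes


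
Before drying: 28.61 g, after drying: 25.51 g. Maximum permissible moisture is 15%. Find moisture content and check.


MC = (28.61 - 25.51) / 28.61 x 100 = 10.8%
Maximum: 15%
Acceptable: Yes


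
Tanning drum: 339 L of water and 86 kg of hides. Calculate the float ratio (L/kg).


Float ratio = water / hide weight
Ratio = 339 / 86 = 3.9


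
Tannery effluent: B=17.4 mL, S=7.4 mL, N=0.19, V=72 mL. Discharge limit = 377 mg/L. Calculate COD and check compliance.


COD = 211.1 mg/L
Compliant: Yes


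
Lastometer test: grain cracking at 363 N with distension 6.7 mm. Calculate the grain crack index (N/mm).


54.2 N/mm


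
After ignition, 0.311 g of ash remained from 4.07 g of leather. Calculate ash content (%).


7.64%


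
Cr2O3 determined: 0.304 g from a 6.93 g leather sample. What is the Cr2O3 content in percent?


4.39%


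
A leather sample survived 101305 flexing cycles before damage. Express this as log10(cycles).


log10(101305) = 5.01


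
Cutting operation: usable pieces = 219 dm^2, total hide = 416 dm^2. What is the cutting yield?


Yield = usable / total x 100
Yield = 219 / 416 x 100 = 52.6%


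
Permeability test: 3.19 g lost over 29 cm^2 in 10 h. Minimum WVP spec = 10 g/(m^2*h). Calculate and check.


WVP = 3.19 / (29 x 10) x 10000 = 110.00 g/(m^2*h)
Minimum: 10 g/(m^2*h)
Meets spec: Yes


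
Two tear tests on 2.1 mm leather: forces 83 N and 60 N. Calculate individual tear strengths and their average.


Tear 1 = 39.5 N/mm
Tear 2 = 28.6 N/mm
Average = 34.1 N/mm

Tear 1 = 83 / 2.1 = 39.5 N/mm
Tear 2 = 60 / 2.1 = 28.6 N/mm
Average = (39.5 + 28.6) / 2 = 34.1 N/mm


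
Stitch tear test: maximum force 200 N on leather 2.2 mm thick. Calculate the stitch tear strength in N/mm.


Stitch tear strength = force / thickness
STS = 200 / 2.2 = 90.9 N/mm


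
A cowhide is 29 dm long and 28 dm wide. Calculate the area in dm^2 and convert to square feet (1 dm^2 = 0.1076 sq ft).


Area = 29 x 28 = 812 dm^2
Conversion: 812 x 0.1076 = 87.37 sq ft


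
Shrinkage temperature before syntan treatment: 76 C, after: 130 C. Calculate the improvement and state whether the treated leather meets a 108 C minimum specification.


Improvement = 54 C
Meets 108 C spec: Yes


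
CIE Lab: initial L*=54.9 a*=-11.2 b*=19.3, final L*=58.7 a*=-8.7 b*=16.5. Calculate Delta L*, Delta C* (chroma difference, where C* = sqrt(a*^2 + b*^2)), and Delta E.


Delta L* = 58.7 - 54.9 = 3.8
C1* = sqrt((-11.2)^2 + (19.3)^2) = 22.314
C2* = sqrt((-8.7)^2 + (16.5)^2) = 18.653
Delta C* = 18.653 - 22.314 = -3.66
Delta E = sqrt((3.8)^2 + (2.5)^2 + (-2.8)^2) = 5.34
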